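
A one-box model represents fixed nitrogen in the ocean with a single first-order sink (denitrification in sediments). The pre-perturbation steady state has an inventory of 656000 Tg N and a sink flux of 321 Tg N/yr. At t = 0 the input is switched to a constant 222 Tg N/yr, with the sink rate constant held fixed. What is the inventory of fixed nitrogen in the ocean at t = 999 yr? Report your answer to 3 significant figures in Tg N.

Residence time τ = M₀/F₀ = 2044 yr. The eventual steady state is M_∞ = M₀·(F₁/F₀) = 656000 × 222/321 = 453680 Tg N.
The anomaly ΔM(t) = M(t) − M_∞ decays as ΔM₀·e^(−t/τ) with ΔM₀ = 656000 − 453680 = 202300 Tg N.
At t = 999 yr, e^(−t/τ) = e^(−0.4888) = 0.6133, so ΔM = 124100 Tg N and M = 453680 + 124100 = 577770 Tg N.

578000 Tg N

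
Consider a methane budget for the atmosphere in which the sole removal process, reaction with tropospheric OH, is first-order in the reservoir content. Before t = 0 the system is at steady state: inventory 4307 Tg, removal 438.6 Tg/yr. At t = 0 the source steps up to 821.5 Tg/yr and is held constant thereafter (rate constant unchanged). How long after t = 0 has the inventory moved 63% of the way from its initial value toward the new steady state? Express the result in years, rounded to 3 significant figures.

τ = M₀/F₀ = 4307/438.6 = 9.820 yr.
The remaining gap fraction is e^(−t/τ); 63% covered ⇒ e^(−t/τ) = 0.370.
t = −τ ln(0.370) = 9.820 × 0.9943 = 9.763 yr.

9.76 yr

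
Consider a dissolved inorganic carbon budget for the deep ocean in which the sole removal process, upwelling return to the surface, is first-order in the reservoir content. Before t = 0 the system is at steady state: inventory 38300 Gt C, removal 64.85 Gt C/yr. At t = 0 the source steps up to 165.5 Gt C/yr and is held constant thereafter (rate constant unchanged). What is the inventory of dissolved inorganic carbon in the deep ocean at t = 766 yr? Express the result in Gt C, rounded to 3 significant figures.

τ = M₀/F₀ = 38300/64.85 = 590.6 yr; rate constant k = 1/τ.
New steady state M_∞ = F₁/k = F₁·τ = 165.5 × 590.6 = 97743 Gt C.
M(t) = M_∞ + (M₀ − M_∞)·e^(−t/τ); t/τ = 766/590.6 = 1.297, so e^(−t/τ) = 0.2734.
M(t) = 97743 − 59440 × 0.2734 = 81494 Gt C.

81500 Gt C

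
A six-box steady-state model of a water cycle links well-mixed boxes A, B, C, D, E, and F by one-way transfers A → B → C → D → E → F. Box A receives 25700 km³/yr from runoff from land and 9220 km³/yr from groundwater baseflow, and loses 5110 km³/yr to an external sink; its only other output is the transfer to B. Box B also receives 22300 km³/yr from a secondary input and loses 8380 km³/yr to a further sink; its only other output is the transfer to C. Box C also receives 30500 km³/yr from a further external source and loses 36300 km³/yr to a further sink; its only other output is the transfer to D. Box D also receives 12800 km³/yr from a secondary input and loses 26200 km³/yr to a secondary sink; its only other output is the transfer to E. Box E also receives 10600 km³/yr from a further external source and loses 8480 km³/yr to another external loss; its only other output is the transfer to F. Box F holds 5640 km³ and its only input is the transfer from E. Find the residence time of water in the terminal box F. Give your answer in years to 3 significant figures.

Box A: F(A→B) = (25700 + 9220) − 5110 = 29810 km³/yr.
Box B: F(B→C) = (29810 + 22300) − 8380 = 43730 km³/yr.
Box C: F(C→D) = (43730 + 30500) − 36300 = 37930 km³/yr.
Box D: F(D→E) = (37930 + 12800) − 26200 = 24530 km³/yr.
Box E: F(E→F) = (24530 + 10600) − 8480 = 26650 km³/yr.
Box F throughput = its input = 26650 km³/yr; τ = 5640 / 26650 = 0.2116 yr.

0.212 yr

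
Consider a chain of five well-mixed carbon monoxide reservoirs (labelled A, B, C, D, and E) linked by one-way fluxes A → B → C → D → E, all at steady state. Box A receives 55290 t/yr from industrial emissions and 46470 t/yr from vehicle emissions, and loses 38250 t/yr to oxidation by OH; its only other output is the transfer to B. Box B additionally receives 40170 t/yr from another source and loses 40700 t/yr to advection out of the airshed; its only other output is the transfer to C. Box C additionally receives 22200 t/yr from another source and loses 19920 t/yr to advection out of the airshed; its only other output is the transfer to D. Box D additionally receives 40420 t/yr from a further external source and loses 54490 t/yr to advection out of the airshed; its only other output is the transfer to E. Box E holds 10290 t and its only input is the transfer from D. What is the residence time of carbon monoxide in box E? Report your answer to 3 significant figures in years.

Box A: F(A→B) = (55290 + 46470) − 38250 = 63510 t/yr.
Box B: F(B→C) = (63510 + 40170) − 40700 = 62980 t/yr.
Box C: F(C→D) = (62980 + 22200) − 19920 = 65260 t/yr.
Box D: F(D→E) = (65260 + 40420) − 54490 = 51190 t/yr.
Box E throughput = its input = 51190 t/yr; τ = 10290 / 51190 = 0.2010 yr.

0.201 yr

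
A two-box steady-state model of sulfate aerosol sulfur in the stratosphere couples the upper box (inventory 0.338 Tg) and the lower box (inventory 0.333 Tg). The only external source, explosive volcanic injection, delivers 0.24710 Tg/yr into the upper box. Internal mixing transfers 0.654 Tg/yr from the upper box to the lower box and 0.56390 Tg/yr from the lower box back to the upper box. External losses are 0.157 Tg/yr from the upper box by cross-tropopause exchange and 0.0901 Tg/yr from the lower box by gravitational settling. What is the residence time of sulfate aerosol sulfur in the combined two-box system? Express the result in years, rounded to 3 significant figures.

2.72 yr

Residence time in the combined system uses the total inventory and the total *external* removal — internal exchanges between the two boxes cancel.
M_total = 0.338 + 0.333 = 0.67100 Tg.
ΣF_external_out = 0.157 + 0.0901 = 0.24710 Tg/yr.
τ = M_total / ΣF_ext = 0.67100 / 0.24710 = 2.715 yr.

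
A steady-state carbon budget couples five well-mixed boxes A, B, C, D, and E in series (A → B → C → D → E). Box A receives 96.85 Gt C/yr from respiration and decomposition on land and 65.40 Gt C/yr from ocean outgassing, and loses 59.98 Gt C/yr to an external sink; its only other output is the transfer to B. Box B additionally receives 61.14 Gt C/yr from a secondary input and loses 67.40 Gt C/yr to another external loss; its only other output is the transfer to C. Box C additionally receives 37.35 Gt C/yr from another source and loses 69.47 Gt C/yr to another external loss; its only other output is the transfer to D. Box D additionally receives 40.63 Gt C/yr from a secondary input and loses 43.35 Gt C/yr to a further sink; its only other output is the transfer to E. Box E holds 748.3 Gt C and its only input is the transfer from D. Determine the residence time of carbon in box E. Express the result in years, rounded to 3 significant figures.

Box A: F(A→B) = (96.85 + 65.40) − 59.98 = 102.27 Gt C/yr.
Box B: F(B→C) = (102.27 + 61.14) − 67.40 = 96.010 Gt C/yr.
Box C: F(C→D) = (96.010 + 37.35) − 69.47 = 63.890 Gt C/yr.
Box D: F(D→E) = (63.890 + 40.63) − 43.35 = 61.170 Gt C/yr.
Box E throughput = its input = 61.170 Gt C/yr; τ = 748.3 / 61.170 = 12.23 yr.

12.2 yr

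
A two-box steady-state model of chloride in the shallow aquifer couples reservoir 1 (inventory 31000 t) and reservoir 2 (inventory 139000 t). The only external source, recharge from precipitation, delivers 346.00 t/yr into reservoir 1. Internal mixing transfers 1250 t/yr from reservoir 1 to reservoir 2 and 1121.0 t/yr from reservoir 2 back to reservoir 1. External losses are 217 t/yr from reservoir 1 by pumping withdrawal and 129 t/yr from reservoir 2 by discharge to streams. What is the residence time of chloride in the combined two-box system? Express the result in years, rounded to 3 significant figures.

Treat the two boxes together as one reservoir: the mixing fluxes between them are internal recycling, so τ = ΣM / Σ(external losses).
M_total = 31000 + 139000 = 170000 t.
ΣF_external_out = 217 + 129 = 346.00 t/yr.
τ = M_total / ΣF_ext = 170000 / 346.00 = 491.3 yr.

491 yr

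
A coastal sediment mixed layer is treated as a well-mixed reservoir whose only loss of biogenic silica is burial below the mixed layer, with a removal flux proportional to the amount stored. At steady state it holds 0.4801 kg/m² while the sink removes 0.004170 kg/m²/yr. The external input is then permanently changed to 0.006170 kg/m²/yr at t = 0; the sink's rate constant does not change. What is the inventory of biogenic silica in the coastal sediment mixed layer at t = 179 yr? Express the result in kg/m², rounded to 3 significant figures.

0.662 kg/m²

Residence time τ = M₀/F₀ = 115.1 yr. The eventual steady state is M_∞ = M₀·(F₁/F₀) = 0.4801 × 0.006170/0.004170 = 0.71036 kg/m².
The anomaly ΔM(t) = M(t) − M_∞ decays as ΔM₀·e^(−t/τ) with ΔM₀ = 0.4801 − 0.71036 = −0.2303 kg/m².
At t = 179 yr, e^(−t/τ) = e^(−1.555) = 0.2112, so ΔM = −0.04864 kg/m² and M = 0.71036 − 0.04864 = 0.66172 kg/m².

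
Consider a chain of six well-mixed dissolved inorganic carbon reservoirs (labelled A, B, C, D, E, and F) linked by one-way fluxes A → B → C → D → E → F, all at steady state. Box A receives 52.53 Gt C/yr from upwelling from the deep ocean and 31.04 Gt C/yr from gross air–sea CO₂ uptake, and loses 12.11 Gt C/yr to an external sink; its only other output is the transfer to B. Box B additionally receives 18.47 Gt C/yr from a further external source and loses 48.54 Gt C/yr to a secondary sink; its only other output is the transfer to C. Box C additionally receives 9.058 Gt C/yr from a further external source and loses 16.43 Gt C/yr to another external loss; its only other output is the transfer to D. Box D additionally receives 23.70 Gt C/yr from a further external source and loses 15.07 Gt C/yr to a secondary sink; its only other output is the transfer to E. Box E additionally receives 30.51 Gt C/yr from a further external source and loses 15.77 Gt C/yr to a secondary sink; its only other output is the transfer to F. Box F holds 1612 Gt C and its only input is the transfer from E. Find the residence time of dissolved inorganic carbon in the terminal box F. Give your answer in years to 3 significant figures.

Box A: F(A→B) = (52.53 + 31.04) − 12.11 = 71.460 Gt C/yr.
Box B: F(B→C) = (71.460 + 18.47) − 48.54 = 41.390 Gt C/yr.
Box C: F(C→D) = (41.390 + 9.058) − 16.43 = 34.018 Gt C/yr.
Box D: F(D→E) = (34.018 + 23.70) − 15.07 = 42.648 Gt C/yr.
Box E: F(E→F) = (42.648 + 30.51) − 15.77 = 57.388 Gt C/yr.
Box F throughput = its input = 57.388 Gt C/yr; τ = 1612 / 57.388 = 28.09 yr.

28.1 yr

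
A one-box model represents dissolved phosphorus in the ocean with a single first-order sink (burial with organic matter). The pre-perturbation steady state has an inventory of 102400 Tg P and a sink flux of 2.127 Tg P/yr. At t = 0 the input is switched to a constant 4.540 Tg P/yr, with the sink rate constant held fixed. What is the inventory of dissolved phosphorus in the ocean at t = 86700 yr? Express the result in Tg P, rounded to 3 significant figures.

199000 Tg P

τ = M₀/F₀ = 102400/2.127 = 48140 yr; rate constant k = 1/τ.
New steady state M_∞ = F₁/k = F₁·τ = 4.540 × 48140 = 218570 Tg P.
M(t) = M_∞ + (M₀ − M_∞)·e^(−t/τ); t/τ = 86700/48140 = 1.801, so e^(−t/τ) = 0.1652.
M(t) = 218570 − 116200 × 0.1652 = 199380 Tg P.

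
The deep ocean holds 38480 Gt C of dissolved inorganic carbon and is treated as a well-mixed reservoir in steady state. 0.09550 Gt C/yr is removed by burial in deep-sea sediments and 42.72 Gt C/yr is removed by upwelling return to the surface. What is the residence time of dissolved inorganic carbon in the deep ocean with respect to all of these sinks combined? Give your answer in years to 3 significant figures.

Total removal flux = 0.09550 + 42.72 = 42.816 Gt C/yr.
τ = M / ΣF_out = 38480 / 42.816 = 898.7 yr.

899 yr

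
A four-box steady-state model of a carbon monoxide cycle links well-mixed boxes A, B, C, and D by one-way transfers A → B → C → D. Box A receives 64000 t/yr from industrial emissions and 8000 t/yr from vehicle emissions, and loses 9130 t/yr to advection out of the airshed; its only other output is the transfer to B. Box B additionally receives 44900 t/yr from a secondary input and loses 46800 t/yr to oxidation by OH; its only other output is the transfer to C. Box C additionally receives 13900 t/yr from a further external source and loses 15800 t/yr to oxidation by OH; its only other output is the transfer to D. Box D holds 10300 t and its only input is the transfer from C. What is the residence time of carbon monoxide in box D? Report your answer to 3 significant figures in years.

0.174 yr

Box A: F(A→B) = (64000 + 8000) − 9130 = 62870 t/yr.
Box B: F(B→C) = (62870 + 44900) − 46800 = 60970 t/yr.
Box C: F(C→D) = (60970 + 13900) − 15800 = 59070 t/yr.
Box D throughput = its input = 59070 t/yr; τ = 10300 / 59070 = 0.1744 yr.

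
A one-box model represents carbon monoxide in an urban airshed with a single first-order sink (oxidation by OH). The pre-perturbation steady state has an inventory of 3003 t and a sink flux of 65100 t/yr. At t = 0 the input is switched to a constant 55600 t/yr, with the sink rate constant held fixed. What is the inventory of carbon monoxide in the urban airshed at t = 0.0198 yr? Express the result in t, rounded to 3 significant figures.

2850 t

τ = M₀/F₀ = 3003/65100 = 0.04613 yr; rate constant k = 1/τ.
New steady state M_∞ = F₁/k = F₁·τ = 55600 × 0.04613 = 2564.8 t.
M(t) = M_∞ + (M₀ − M_∞)·e^(−t/τ); t/τ = 0.0198/0.04613 = 0.4292, so e^(−t/τ) = 0.6510.
M(t) = 2564.8 + 438.2 × 0.6510 = 2850.1 t.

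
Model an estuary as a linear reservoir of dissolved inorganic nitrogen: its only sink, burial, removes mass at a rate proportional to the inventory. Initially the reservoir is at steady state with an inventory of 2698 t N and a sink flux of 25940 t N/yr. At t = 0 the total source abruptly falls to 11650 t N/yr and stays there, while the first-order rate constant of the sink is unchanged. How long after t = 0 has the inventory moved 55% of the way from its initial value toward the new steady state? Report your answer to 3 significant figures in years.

τ = M₀/F₀ = 2698/25940 = 0.1040 yr.
The remaining gap fraction is e^(−t/τ); 55% covered ⇒ e^(−t/τ) = 0.450.
t = −τ ln(0.450) = 0.1040 × 0.7985 = 0.08305 yr.

0.0831 yr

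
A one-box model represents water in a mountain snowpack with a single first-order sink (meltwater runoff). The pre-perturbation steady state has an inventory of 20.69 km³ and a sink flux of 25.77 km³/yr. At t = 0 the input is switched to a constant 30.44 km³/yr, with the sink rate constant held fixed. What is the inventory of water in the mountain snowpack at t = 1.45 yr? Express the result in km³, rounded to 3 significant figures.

23.8 km³

τ = M₀/F₀ = 20.69/25.77 = 0.8029 yr; rate constant k = 1/τ.
New steady state M_∞ = F₁/k = F₁·τ = 30.44 × 0.8029 = 24.439 km³.
M(t) = M_∞ + (M₀ − M_∞)·e^(−t/τ); t/τ = 1.45/0.8029 = 1.806, so e^(−t/τ) = 0.1643.
M(t) = 24.439 − 3.749 × 0.1643 = 23.823 km³.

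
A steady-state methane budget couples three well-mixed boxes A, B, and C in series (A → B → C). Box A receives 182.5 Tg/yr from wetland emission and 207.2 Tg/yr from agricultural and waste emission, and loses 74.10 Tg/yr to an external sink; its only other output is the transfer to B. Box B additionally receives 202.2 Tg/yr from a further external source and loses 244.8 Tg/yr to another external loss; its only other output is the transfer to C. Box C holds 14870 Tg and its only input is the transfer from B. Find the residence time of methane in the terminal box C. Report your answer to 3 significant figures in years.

Box A: F(A→B) = (182.5 + 207.2) − 74.10 = 315.60 Tg/yr.
Box B: F(B→C) = (315.60 + 202.2) − 244.8 = 273.00 Tg/yr.
Box C throughput = its input = 273.00 Tg/yr; τ = 14870 / 273.00 = 54.47 yr.

54.5 yr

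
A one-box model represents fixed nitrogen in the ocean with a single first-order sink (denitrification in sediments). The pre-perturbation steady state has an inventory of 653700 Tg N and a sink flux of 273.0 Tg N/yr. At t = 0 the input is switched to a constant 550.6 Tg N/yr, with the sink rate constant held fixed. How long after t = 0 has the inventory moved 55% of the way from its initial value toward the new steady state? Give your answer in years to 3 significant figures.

τ = M₀/F₀ = 653700/273.0 = 2395 yr.
The remaining gap fraction is e^(−t/τ); 55% covered ⇒ e^(−t/τ) = 0.450.
t = −τ ln(0.450) = 2395 × 0.7985 = 1912 yr.

1910 yr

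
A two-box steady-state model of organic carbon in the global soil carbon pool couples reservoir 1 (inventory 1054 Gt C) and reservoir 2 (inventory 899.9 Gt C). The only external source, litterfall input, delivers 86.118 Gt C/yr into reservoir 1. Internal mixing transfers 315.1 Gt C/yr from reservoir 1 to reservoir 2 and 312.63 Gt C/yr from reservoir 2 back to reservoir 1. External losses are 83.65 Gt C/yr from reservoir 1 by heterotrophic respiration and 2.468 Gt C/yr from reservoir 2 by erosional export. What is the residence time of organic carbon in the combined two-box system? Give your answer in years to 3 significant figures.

Residence time in the combined system uses the total inventory and the total *external* removal — internal exchanges between the two boxes cancel.
M_total = 1054 + 899.9 = 1953.9 Gt C.
ΣF_external_out = 83.65 + 2.468 = 86.118 Gt C/yr.
τ = M_total / ΣF_ext = 1953.9 / 86.118 = 22.69 yr.

22.7 yr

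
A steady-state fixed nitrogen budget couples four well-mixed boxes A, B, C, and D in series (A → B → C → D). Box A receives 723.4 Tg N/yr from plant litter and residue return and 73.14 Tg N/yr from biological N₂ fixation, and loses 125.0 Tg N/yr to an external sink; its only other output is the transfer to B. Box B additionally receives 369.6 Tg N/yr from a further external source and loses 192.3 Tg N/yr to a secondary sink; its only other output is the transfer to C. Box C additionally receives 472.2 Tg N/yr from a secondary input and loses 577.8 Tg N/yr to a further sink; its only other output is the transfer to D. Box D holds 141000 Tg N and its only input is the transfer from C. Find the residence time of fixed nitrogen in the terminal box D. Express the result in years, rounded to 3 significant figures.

Box A: F(A→B) = (723.4 + 73.14) − 125.0 = 671.54 Tg N/yr.
Box B: F(B→C) = (671.54 + 369.6) − 192.3 = 848.84 Tg N/yr.
Box C: F(C→D) = (848.84 + 472.2) − 577.8 = 743.24 Tg N/yr.
Box D throughput = its input = 743.24 Tg N/yr; τ = 141000 / 743.24 = 189.7 yr.

190 yr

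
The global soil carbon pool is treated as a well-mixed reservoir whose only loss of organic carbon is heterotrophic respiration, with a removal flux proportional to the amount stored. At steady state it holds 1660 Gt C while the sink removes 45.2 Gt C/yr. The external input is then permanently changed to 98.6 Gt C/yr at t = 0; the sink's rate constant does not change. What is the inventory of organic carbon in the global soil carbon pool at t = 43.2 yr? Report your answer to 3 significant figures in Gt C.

3020 Gt C

The sink rate constant is k = F₀/M₀ = 45.2/1660 = 0.02723 yr⁻¹.
Solving dM/dt = F₁ − kM with M(0) = M₀ gives M(t) = F₁/k + (M₀ − F₁/k)·e^(−kt).
F₁/k = 98.6/0.02723 = 3621.2 Gt C; kt = 0.02723 × 43.2 = 1.176, e^(−kt) = 0.3084.
M(43.2) = 3621.2 + (1660 − 3621.2) × 0.3084 = 3621.2 − 604.9 = 3016.3 Gt C.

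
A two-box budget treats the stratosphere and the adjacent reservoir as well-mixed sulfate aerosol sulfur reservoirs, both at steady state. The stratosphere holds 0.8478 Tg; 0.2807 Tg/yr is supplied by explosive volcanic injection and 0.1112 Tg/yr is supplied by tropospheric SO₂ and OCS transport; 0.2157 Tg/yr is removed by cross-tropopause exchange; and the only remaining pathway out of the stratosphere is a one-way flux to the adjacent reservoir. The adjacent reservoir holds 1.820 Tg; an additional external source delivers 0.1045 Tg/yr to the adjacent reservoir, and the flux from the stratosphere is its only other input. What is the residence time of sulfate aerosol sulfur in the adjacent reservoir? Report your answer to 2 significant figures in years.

6.5 yr

Balance the stratosphere: ΣF_in = 0.2807 + 0.1112 = 0.39190 Tg/yr.
Flux to the adjacent reservoir = ΣF_in − (0.2157) = 0.17620 Tg/yr.
Total input to the adjacent reservoir = 0.17620 + 0.1045 = 0.28070 Tg/yr; at steady state this equals its total output.
τ = M / F = 1.820 / 0.28070 = 6.484 yr.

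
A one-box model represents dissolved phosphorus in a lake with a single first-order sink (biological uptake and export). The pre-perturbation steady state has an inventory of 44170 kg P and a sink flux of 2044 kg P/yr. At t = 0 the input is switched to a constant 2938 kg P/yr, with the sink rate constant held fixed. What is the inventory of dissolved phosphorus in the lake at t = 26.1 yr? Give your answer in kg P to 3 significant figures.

Residence time τ = M₀/F₀ = 21.61 yr. The eventual steady state is M_∞ = M₀·(F₁/F₀) = 44170 × 2938/2044 = 63489 kg P.
The anomaly ΔM(t) = M(t) − M_∞ decays as ΔM₀·e^(−t/τ) with ΔM₀ = 44170 − 63489 = −19320 kg P.
At t = 26.1 yr, e^(−t/τ) = e^(−1.208) = 0.2989, so ΔM = −5774 kg P and M = 63489 − 5774 = 57715 kg P.

57700 kg P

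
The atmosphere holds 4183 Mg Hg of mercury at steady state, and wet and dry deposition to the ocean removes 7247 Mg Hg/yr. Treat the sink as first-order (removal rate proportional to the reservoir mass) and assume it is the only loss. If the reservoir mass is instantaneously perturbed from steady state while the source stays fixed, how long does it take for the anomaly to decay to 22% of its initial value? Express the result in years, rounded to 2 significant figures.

0.87 yr

For a linear reservoir the anomaly decays as exp(−t/τ) with τ = M/F = 4183/7247 = 0.5772 yr.
exp(−t/τ) = 0.22 ⇒ t = −τ ln(0.22) = 0.5772 × 1.514 = 0.8740 yr.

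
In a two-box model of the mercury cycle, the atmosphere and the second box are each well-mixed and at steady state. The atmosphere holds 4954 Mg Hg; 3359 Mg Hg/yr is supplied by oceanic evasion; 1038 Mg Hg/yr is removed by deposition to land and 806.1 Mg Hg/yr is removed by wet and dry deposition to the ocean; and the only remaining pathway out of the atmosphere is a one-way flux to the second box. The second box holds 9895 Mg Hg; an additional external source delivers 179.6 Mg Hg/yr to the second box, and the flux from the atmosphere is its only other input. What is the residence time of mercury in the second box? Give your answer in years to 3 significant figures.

5.84 yr

Balance the atmosphere: ΣF_in = 3359.0 Mg Hg/yr.
Flux to the second box = ΣF_in − (1038 + 806.1) = 1514.9 Mg Hg/yr.
Total input to the second box = 1514.9 + 179.6 = 1694.5 Mg Hg/yr; at steady state this equals its total output.
τ = M / F = 9895 / 1694.5 = 5.839 yr.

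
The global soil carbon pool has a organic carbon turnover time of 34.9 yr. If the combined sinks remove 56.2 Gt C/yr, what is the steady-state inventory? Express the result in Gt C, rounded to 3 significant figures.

τ = M/F ⇒ M = τ × F = 34.9 × 56.2 = 1961 Gt C.

1960 Gt C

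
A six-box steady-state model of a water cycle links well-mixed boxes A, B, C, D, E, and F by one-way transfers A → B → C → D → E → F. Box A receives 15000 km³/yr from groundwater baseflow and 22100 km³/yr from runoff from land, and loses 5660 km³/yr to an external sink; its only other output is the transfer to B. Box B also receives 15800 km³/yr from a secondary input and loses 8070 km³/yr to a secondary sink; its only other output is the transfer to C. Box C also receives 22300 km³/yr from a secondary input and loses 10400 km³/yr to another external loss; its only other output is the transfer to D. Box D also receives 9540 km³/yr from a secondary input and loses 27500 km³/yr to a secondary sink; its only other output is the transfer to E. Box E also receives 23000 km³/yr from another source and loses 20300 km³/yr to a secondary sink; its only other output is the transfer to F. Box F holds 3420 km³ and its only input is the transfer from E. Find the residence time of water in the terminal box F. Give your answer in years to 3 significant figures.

Box A: F(A→B) = (15000 + 22100) − 5660 = 31440 km³/yr.
Box B: F(B→C) = (31440 + 15800) − 8070 = 39170 km³/yr.
Box C: F(C→D) = (39170 + 22300) − 10400 = 51070 km³/yr.
Box D: F(D→E) = (51070 + 9540) − 27500 = 33110 km³/yr.
Box E: F(E→F) = (33110 + 23000) − 20300 = 35810 km³/yr.
Box F throughput = its input = 35810 km³/yr; τ = 3420 / 35810 = 0.09550 yr.

0.0955 yr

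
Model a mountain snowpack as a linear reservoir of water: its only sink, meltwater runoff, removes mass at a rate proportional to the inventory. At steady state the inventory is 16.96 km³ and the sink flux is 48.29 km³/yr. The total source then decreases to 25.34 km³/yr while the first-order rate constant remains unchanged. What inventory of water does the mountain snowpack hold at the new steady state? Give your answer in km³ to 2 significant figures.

8.9 km³

Rate constant k = F/M = 48.29 / 16.96 = 2.847 yr⁻¹.
At the new steady state, source = k·M_new ⇒ M_new = 25.34 / 2.847 = 8.900 km³.
(Equivalently M_new = M × F_new/F_old = 16.96 × 25.34/48.29.)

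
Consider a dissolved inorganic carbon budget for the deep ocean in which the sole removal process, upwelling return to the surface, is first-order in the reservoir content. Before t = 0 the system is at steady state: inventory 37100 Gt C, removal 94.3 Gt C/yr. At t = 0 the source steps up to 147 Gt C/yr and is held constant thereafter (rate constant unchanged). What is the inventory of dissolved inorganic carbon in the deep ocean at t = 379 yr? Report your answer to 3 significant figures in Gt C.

The sink rate constant is k = F₀/M₀ = 94.3/37100 = 0.002542 yr⁻¹.
Solving dM/dt = F₁ − kM with M(0) = M₀ gives M(t) = F₁/k + (M₀ − F₁/k)·e^(−kt).
F₁/k = 147/0.002542 = 57834 Gt C; kt = 0.002542 × 379 = 0.9633, e^(−kt) = 0.3816.
M(379) = 57834 + (37100 − 57834) × 0.3816 = 57834 − 7912 = 49921 Gt C.

49900 Gt C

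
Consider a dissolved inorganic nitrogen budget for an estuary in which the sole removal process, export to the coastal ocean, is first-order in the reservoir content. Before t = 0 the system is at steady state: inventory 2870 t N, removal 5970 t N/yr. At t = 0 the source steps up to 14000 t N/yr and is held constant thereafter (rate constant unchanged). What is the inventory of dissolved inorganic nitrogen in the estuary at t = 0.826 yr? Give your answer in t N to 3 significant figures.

The sink rate constant is k = F₀/M₀ = 5970/2870 = 2.080 yr⁻¹.
Solving dM/dt = F₁ − kM with M(0) = M₀ gives M(t) = F₁/k + (M₀ − F₁/k)·e^(−kt).
F₁/k = 14000/2.080 = 6730.3 t N; kt = 2.080 × 0.826 = 1.718, e^(−kt) = 0.1794.
M(0.826) = 6730.3 + (2870 − 6730.3) × 0.1794 = 6730.3 − 692.5 = 6037.8 t N.

6040 t N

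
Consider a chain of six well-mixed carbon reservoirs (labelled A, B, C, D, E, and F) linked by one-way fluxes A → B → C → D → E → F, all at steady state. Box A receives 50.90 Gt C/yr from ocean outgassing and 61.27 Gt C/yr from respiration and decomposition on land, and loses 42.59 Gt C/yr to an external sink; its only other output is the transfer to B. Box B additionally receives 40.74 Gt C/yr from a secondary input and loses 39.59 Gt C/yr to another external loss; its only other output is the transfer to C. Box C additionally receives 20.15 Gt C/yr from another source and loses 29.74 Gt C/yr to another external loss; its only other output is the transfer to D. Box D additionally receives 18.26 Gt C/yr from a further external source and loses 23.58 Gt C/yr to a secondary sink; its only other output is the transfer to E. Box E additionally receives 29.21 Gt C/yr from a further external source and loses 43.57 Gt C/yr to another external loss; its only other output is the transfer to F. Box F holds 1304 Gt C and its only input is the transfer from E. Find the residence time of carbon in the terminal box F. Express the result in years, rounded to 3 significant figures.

31.5 yr

Box A: F(A→B) = (50.90 + 61.27) − 42.59 = 69.580 Gt C/yr.
Box B: F(B→C) = (69.580 + 40.74) − 39.59 = 70.730 Gt C/yr.
Box C: F(C→D) = (70.730 + 20.15) − 29.74 = 61.140 Gt C/yr.
Box D: F(D→E) = (61.140 + 18.26) − 23.58 = 55.820 Gt C/yr.
Box E: F(E→F) = (55.820 + 29.21) − 43.57 = 41.460 Gt C/yr.
Box F throughput = its input = 41.460 Gt C/yr; τ = 1304 / 41.460 = 31.45 yr.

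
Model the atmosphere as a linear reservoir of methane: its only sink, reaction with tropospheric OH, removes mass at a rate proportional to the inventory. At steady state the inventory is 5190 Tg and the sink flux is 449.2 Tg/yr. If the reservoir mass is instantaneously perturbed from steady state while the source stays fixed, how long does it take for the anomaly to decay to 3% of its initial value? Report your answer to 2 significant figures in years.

For a linear reservoir the anomaly decays as exp(−t/τ) with τ = M/F = 5190/449.2 = 11.55 yr.
exp(−t/τ) = 0.03 ⇒ t = −τ ln(0.03) = 11.55 × 3.507 = 40.51 yr.

41 yr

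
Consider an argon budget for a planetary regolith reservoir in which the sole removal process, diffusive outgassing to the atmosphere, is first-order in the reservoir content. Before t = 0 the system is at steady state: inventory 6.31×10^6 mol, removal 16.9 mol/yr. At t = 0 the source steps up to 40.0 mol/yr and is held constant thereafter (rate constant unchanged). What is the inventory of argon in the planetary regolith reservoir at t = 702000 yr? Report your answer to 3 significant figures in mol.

1.36×10^7 mol

The sink rate constant is k = F₀/M₀ = 16.9/6.31×10^6 = 2.678×10^-6 yr⁻¹.
Solving dM/dt = F₁ − kM with M(0) = M₀ gives M(t) = F₁/k + (M₀ − F₁/k)·e^(−kt).
F₁/k = 40.0/2.678×10^-6 = 1.4935×10^7 mol; kt = 2.678×10^-6 × 702000 = 1.880, e^(−kt) = 0.1526.
M(702000) = 1.4935×10^7 + (6.31×10^6 − 1.4935×10^7) × 0.1526 = 1.4935×10^7 − 1.316×10^6 = 1.3619×10^7 mol.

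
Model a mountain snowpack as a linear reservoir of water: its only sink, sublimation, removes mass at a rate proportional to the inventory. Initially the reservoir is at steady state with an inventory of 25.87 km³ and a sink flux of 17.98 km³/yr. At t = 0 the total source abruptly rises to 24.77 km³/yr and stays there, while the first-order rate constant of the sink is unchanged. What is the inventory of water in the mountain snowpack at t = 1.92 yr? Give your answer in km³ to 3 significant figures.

33.1 km³

τ = M₀/F₀ = 25.87/17.98 = 1.439 yr; rate constant k = 1/τ.
New steady state M_∞ = F₁/k = F₁·τ = 24.77 × 1.439 = 35.640 km³.
M(t) = M_∞ + (M₀ − M_∞)·e^(−t/τ); t/τ = 1.92/1.439 = 1.334, so e^(−t/τ) = 0.2633.
M(t) = 35.640 − 9.770 × 0.2633 = 33.067 km³.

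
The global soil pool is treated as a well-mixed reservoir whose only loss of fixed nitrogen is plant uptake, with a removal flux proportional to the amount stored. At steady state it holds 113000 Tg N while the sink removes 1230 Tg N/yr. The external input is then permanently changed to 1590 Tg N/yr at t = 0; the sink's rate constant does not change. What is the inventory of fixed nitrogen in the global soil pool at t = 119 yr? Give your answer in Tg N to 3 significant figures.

137000 Tg N

τ = M₀/F₀ = 113000/1230 = 91.87 yr; rate constant k = 1/τ.
New steady state M_∞ = F₁/k = F₁·τ = 1590 × 91.87 = 146070 Tg N.
M(t) = M_∞ + (M₀ − M_∞)·e^(−t/τ); t/τ = 119/91.87 = 1.295, so e^(−t/τ) = 0.2738.
M(t) = 146070 − 33070 × 0.2738 = 137020 Tg N.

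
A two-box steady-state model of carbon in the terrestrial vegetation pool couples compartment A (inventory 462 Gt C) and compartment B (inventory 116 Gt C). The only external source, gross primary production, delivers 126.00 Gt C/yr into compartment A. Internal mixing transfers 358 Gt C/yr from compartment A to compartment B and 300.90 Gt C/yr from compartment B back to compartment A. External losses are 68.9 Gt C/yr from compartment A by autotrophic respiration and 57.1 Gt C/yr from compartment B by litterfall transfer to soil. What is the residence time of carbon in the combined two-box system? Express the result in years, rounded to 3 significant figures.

4.59 yr

Residence time in the combined system uses the total inventory and the total *external* removal — internal exchanges between the two boxes cancel.
M_total = 462 + 116 = 578.00 Gt C.
ΣF_external_out = 68.9 + 57.1 = 126.00 Gt C/yr.
τ = M_total / ΣF_ext = 578.00 / 126.00 = 4.587 yr.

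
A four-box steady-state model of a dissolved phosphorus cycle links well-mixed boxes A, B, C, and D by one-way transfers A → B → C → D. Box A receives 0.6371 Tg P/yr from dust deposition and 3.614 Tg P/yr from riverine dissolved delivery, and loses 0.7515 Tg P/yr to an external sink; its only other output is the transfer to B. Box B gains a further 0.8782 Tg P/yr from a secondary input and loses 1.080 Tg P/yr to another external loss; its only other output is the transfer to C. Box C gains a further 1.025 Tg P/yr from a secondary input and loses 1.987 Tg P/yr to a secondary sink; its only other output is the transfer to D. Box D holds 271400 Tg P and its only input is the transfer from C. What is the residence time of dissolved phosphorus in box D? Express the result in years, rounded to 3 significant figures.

116000 yr

Box A: F(A→B) = (0.6371 + 3.614) − 0.7515 = 3.4996 Tg P/yr.
Box B: F(B→C) = (3.4996 + 0.8782) − 1.080 = 3.2978 Tg P/yr.
Box C: F(C→D) = (3.2978 + 1.025) − 1.987 = 2.3358 Tg P/yr.
Box D throughput = its input = 2.3358 Tg P/yr; τ = 271400 / 2.3358 = 116200 yr.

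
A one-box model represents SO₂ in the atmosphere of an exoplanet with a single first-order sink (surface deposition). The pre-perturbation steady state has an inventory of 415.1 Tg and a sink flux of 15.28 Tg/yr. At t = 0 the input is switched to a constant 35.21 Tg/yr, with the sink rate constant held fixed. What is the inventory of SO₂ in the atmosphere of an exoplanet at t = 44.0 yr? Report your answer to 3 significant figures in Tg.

849 Tg

τ = M₀/F₀ = 415.1/15.28 = 27.17 yr; rate constant k = 1/τ.
New steady state M_∞ = F₁/k = F₁·τ = 35.21 × 27.17 = 956.52 Tg.
M(t) = M_∞ + (M₀ − M_∞)·e^(−t/τ); t/τ = 44.0/27.17 = 1.620, so e^(−t/τ) = 0.1980.
M(t) = 956.52 − 541.4 × 0.1980 = 849.34 Tg.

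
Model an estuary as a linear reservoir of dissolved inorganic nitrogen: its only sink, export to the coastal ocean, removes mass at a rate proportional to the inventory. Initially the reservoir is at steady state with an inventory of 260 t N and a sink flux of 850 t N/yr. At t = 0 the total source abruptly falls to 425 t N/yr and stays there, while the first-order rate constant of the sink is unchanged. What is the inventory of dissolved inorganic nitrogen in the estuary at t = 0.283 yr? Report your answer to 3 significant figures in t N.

182 t N

Residence time τ = M₀/F₀ = 0.3059 yr. The eventual steady state is M_∞ = M₀·(F₁/F₀) = 260 × 425/850 = 130.00 t N.
The anomaly ΔM(t) = M(t) − M_∞ decays as ΔM₀·e^(−t/τ) with ΔM₀ = 260 − 130.00 = 130.0 t N.
At t = 0.283 yr, e^(−t/τ) = e^(−0.9252) = 0.3965, so ΔM = 51.54 t N and M = 130.00 + 51.54 = 181.54 t N.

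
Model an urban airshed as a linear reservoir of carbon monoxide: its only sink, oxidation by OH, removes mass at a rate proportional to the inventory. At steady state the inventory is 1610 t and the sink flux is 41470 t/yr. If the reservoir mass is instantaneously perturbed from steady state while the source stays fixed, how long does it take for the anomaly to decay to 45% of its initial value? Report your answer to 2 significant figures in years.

0.031 yr

For a linear reservoir the anomaly decays as exp(−t/τ) with τ = M/F = 1610/41470 = 0.03882 yr.
exp(−t/τ) = 0.45 ⇒ t = −τ ln(0.45) = 0.03882 × 0.7985 = 0.03100 yr.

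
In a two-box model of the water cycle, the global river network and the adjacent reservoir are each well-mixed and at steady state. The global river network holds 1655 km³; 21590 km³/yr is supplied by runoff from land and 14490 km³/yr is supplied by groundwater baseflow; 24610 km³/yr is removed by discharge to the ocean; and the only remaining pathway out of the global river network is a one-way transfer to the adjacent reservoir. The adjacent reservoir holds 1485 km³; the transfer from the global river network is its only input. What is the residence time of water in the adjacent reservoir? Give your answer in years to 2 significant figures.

Balance the global river network: ΣF_in = 21590 + 14490 = 36080 km³/yr.
Transfer to the adjacent reservoir = ΣF_in − (24610) = 11470 km³/yr.
At steady state the output of the adjacent reservoir equals its input, 11470 km³/yr.
τ = M / F = 1485 / 11470 = 0.1295 yr.

0.13 yr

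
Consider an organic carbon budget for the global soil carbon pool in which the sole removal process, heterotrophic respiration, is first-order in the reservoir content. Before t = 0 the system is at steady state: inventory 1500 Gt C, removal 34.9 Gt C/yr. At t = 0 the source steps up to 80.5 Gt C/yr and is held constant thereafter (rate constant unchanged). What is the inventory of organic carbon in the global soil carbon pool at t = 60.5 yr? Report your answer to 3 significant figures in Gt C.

2980 Gt C

τ = M₀/F₀ = 1500/34.9 = 42.98 yr; rate constant k = 1/τ.
New steady state M_∞ = F₁/k = F₁·τ = 80.5 × 42.98 = 3459.9 Gt C.
M(t) = M_∞ + (M₀ − M_∞)·e^(−t/τ); t/τ = 60.5/42.98 = 1.408, so e^(−t/τ) = 0.2447.
M(t) = 3459.9 − 1960 × 0.2447 = 2980.3 Gt C.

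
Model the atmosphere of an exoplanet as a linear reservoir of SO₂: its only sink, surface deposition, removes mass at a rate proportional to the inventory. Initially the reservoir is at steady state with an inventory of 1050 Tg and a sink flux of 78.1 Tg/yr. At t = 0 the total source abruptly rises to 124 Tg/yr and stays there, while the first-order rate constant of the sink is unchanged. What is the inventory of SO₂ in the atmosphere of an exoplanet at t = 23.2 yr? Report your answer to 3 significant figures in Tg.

1560 Tg

Residence time τ = M₀/F₀ = 13.44 yr. The eventual steady state is M_∞ = M₀·(F₁/F₀) = 1050 × 124/78.1 = 1667.1 Tg.
The anomaly ΔM(t) = M(t) − M_∞ decays as ΔM₀·e^(−t/τ) with ΔM₀ = 1050 − 1667.1 = −617.1 Tg.
At t = 23.2 yr, e^(−t/τ) = e^(−1.726) = 0.1781, so ΔM = −109.9 Tg and M = 1667.1 − 109.9 = 1557.2 Tg.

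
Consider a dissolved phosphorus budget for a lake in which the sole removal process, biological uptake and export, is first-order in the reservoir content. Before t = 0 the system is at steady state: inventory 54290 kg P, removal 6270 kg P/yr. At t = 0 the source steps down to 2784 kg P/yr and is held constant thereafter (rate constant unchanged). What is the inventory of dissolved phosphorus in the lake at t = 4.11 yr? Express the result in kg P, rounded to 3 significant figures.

42900 kg P

Residence time τ = M₀/F₀ = 8.659 yr. The eventual steady state is M_∞ = M₀·(F₁/F₀) = 54290 × 2784/6270 = 24106 kg P.
The anomaly ΔM(t) = M(t) − M_∞ decays as ΔM₀·e^(−t/τ) with ΔM₀ = 54290 − 24106 = 30180 kg P.
At t = 4.11 yr, e^(−t/τ) = e^(−0.4747) = 0.6221, so ΔM = 18780 kg P and M = 24106 + 18780 = 42883 kg P.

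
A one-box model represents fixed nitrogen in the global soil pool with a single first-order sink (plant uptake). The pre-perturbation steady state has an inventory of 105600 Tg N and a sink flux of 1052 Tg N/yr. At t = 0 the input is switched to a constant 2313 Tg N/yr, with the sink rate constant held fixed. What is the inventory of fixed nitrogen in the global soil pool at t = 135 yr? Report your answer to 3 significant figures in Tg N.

199000 Tg N

τ = M₀/F₀ = 105600/1052 = 100.4 yr; rate constant k = 1/τ.
New steady state M_∞ = F₁/k = F₁·τ = 2313 × 100.4 = 232180 Tg N.
M(t) = M_∞ + (M₀ − M_∞)·e^(−t/τ); t/τ = 135/100.4 = 1.345, so e^(−t/τ) = 0.2606.
M(t) = 232180 − 126600 × 0.2606 = 199200 Tg N.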